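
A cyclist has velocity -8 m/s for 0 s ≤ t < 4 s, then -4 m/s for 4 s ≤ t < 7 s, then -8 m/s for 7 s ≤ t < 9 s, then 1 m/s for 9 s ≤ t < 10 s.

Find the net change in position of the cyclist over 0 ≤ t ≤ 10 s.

-59 m

Net displacement equals the area under the velocity-time graph (areas below the axis count negative).
0–4 s: -8 × 4 = -32 m
4–7 s: -4 × 3 = -12 m
7–9 s: -8 × 2 = -16 m
9–10 s: 1 × 1 = 1 m
Net displacement = -59 m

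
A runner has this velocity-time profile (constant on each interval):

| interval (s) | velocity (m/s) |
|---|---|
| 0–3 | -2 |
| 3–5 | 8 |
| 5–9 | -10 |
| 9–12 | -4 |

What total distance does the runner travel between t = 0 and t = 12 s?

Distance (not displacement) is the total path length: add the absolute areas under v-t.
0–3 s: |-2| × 3 = 6 m
3–5 s: |8| × 2 = 16 m
5–9 s: |-10| × 4 = 40 m
9–12 s: |-4| × 3 = 12 m
Total distance = 74 m

74 m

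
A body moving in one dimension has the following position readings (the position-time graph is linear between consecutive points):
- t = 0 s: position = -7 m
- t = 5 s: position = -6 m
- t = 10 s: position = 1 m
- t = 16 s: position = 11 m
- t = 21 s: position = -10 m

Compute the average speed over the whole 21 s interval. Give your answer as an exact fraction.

13/7 m/s

Average speed = (total path length)/(elapsed time); on a piecewise-linear x-t graph the path length is Σ|Δx|.
0–5 s: |Δx| = |-6 − -7| = 1 m
5–10 s: |Δx| = |1 − -6| = 7 m
10–16 s: |Δx| = |11 − 1| = 10 m
16–21 s: |Δx| = |-10 − 11| = 21 m
Total path = 39 m; average speed = 39/21 = 13/7 m/s.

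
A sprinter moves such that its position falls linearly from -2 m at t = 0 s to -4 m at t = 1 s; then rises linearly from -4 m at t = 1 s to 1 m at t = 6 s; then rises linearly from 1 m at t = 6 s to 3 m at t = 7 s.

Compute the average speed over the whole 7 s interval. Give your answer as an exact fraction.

Average speed = (total path length)/(elapsed time); on a piecewise-linear x-t graph the path length is Σ|Δx|.
0–1 s: |Δx| = |-4 − -2| = 2 m
1–6 s: |Δx| = |1 − -4| = 5 m
6–7 s: |Δx| = |3 − 1| = 2 m
Total path = 9 m; average speed = 9/7 = 9/7 m/s.

9/7 m/s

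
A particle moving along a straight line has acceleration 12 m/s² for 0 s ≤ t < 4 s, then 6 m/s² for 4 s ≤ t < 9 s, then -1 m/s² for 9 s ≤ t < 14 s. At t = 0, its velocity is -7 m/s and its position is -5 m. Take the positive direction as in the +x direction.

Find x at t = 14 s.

685.5 m

On each constant-a segment, Δv = aΔt and Δx = v₀Δt + ½aΔt²; chain segment to segment.
0–4 s: v starts -7 m/s; Δx = -7·4 + ½·12·4² = 68 m; v ends 41 m/s.
4–9 s: v starts 41 m/s; Δx = 41·5 + ½·6·5² = 280 m; v ends 71 m/s.
9–14 s: v starts 71 m/s; Δx = 71·5 + ½·-1·5² = 342.5 m; v ends 66 m/s.
x(14) = -5 + Σ Δx = 685.5 m.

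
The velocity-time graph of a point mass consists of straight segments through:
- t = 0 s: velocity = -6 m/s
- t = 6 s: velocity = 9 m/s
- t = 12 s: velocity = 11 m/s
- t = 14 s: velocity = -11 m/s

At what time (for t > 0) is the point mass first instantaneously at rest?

v changes sign on 0–6 s (from -6 to 9); the graph is linear there, so v = 0 at t = 0 + (6)·(6 − 0)/(9 − -6) = 2.4 s.

t = 2.4 s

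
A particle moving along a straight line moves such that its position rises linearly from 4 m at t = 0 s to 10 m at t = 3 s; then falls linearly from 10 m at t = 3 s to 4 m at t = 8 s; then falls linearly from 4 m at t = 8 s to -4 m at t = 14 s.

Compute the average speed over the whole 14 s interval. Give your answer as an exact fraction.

Average speed = (total path length)/(elapsed time); on a piecewise-linear x-t graph the path length is Σ|Δx|.
0–3 s: |Δx| = |10 − 4| = 6 m
3–8 s: |Δx| = |4 − 10| = 6 m
8–14 s: |Δx| = |-4 − 4| = 8 m
Total path = 20 m; average speed = 20/14 = 10/7 m/s.

10/7 m/s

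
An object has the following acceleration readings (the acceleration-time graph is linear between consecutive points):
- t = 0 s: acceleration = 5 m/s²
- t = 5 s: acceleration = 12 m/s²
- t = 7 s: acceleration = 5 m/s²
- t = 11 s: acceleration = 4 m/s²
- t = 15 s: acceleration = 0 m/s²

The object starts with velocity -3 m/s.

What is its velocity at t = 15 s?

Δv equals the area under the a-t graph; then v = v₀ + Δv.
0–5 s: ½(5 + 12)(5) = 42.5 m/s
5–7 s: ½(12 + 5)(2) = 17 m/s
7–11 s: ½(5 + 4)(4) = 18 m/s
11–15 s: ½(4 + 0)(4) = 8 m/s
Δv = 85.5 m/s, so v(15) = -3 + (85.5) = 82.5 m/s.

82.5 m/s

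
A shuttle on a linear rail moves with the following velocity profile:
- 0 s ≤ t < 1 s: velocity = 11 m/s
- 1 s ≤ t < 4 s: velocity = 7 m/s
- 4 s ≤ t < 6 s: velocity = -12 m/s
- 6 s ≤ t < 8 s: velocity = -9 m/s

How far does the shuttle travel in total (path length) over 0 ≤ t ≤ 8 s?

Distance (not displacement) is the total path length: add the absolute areas under v-t.
0–1 s: |11| × 1 = 11 m
1–4 s: |7| × 3 = 21 m
4–6 s: |-12| × 2 = 24 m
6–8 s: |-9| × 2 = 18 m
Total distance = 74 m

74 m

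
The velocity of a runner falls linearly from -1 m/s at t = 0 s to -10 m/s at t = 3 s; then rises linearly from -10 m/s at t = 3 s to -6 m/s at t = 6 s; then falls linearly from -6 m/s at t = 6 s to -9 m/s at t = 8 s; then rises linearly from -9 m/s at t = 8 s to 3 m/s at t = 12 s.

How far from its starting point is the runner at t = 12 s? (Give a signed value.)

-67.5 m

Net displacement equals the area under the velocity-time graph (areas below the axis count negative).
0–3 s: ½(-1 + -10)(3) = -16.5 m
3–6 s: ½(-10 + -6)(3) = -24 m
6–8 s: ½(-6 + -9)(2) = -15 m
8–12 s: ½(-9 + 3)(4) = -12 m
Net displacement = -67.5 m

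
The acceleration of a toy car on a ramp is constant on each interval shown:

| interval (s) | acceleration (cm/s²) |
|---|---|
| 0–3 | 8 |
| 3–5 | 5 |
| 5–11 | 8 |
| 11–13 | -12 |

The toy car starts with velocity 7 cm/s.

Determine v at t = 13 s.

65 cm/s

Δv equals the area under the a-t graph; then v = v₀ + Δv.
0–3 s: 8 × 3 = 24 cm/s
3–5 s: 5 × 2 = 10 cm/s
5–11 s: 8 × 6 = 48 cm/s
11–13 s: -12 × 2 = -24 cm/s
Δv = 58 cm/s, so v(13) = 7 + (58) = 65 cm/s.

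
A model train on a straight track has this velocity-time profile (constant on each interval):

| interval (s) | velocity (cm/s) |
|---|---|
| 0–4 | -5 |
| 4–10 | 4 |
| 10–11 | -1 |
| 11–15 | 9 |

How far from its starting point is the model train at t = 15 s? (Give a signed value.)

Displacement is the signed area under the v-t curve.
0–4 s: -5 × 4 = -20 cm
4–10 s: 4 × 6 = 24 cm
10–11 s: -1 × 1 = -1 cm
11–15 s: 9 × 4 = 36 cm
Net displacement = 39 cm

39 cm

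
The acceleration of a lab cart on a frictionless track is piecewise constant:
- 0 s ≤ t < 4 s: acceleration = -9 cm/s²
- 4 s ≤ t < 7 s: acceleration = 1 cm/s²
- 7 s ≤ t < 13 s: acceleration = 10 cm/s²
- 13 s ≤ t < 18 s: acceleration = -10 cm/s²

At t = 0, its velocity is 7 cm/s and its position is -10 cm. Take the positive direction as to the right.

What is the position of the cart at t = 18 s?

On each constant-a segment, Δv = aΔt and Δx = v₀Δt + ½aΔt²; chain segment to segment.
0–4 s: v starts 7 cm/s; Δx = 7·4 + ½·-9·4² = -44 cm; v ends -29 cm/s.
4–7 s: v starts -29 cm/s; Δx = -29·3 + ½·1·3² = -82.5 cm; v ends -26 cm/s.
7–13 s: v starts -26 cm/s; Δx = -26·6 + ½·10·6² = 24 cm; v ends 34 cm/s.
13–18 s: v starts 34 cm/s; Δx = 34·5 + ½·-10·5² = 45 cm; v ends -16 cm/s.
x(18) = -10 + Σ Δx = -67.5 cm.

-67.5 cm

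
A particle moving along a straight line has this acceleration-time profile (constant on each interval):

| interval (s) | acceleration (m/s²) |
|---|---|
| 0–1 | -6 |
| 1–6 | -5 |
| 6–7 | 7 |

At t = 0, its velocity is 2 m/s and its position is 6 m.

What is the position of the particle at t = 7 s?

On each constant-a segment, Δv = aΔt and Δx = v₀Δt + ½aΔt²; chain segment to segment.
0–1 s: v starts 2 m/s; Δx = 2·1 + ½·-6·1² = -1 m; v ends -4 m/s.
1–6 s: v starts -4 m/s; Δx = -4·5 + ½·-5·5² = -82.5 m; v ends -29 m/s.
6–7 s: v starts -29 m/s; Δx = -29·1 + ½·7·1² = -25.5 m; v ends -22 m/s.
x(7) = 6 + Σ Δx = -103 m.

-103 m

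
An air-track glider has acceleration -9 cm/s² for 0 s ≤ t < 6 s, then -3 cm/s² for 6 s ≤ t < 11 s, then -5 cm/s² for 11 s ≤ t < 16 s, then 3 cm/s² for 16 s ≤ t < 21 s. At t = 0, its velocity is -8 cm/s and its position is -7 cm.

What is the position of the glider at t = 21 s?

On each constant-a segment, Δv = aΔt and Δx = v₀Δt + ½aΔt²; chain segment to segment.
0–6 s: v starts -8 cm/s; Δx = -8·6 + ½·-9·6² = -210 cm; v ends -62 cm/s.
6–11 s: v starts -62 cm/s; Δx = -62·5 + ½·-3·5² = -347.5 cm; v ends -77 cm/s.
11–16 s: v starts -77 cm/s; Δx = -77·5 + ½·-5·5² = -447.5 cm; v ends -102 cm/s.
16–21 s: v starts -102 cm/s; Δx = -102·5 + ½·3·5² = -472.5 cm; v ends -87 cm/s.
x(21) = -7 + Σ Δx = -1484.5 cm.

-1484.5 cm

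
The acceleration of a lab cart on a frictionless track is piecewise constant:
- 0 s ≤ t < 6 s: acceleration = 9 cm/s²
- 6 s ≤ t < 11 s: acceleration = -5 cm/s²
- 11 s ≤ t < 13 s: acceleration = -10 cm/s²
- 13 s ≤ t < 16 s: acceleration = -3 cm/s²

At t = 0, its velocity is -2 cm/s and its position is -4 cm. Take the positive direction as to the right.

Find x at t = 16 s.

On each constant-a segment, Δv = aΔt and Δx = v₀Δt + ½aΔt²; chain segment to segment.
0–6 s: v starts -2 cm/s; Δx = -2·6 + ½·9·6² = 150 cm; v ends 52 cm/s.
6–11 s: v starts 52 cm/s; Δx = 52·5 + ½·-5·5² = 197.5 cm; v ends 27 cm/s.
11–13 s: v starts 27 cm/s; Δx = 27·2 + ½·-10·2² = 34 cm; v ends 7 cm/s.
13–16 s: v starts 7 cm/s; Δx = 7·3 + ½·-3·3² = 7.5 cm; v ends -2 cm/s.
x(16) = -4 + Σ Δx = 385 cm.

385 cm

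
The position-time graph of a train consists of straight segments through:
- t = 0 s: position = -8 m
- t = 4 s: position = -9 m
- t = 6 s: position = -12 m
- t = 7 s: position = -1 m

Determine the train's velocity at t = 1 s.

-0.25 m/s

Velocity is the slope of the x-t graph on 0–4 s: (-9 − -8)/(4 − 0) = -0.25 m/s.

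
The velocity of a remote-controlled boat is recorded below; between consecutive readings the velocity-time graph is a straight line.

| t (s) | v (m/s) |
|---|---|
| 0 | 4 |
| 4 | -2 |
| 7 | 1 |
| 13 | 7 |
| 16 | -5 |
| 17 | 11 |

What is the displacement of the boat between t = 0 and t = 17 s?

Net displacement equals the area under the velocity-time graph (areas below the axis count negative).
0–4 s: ½(4 + -2)(4) = 4 m
4–7 s: ½(-2 + 1)(3) = -1.5 m
7–13 s: ½(1 + 7)(6) = 24 m
13–16 s: ½(7 + -5)(3) = 3 m
16–17 s: ½(-5 + 11)(1) = 3 m
Net displacement = 32.5 m

32.5 m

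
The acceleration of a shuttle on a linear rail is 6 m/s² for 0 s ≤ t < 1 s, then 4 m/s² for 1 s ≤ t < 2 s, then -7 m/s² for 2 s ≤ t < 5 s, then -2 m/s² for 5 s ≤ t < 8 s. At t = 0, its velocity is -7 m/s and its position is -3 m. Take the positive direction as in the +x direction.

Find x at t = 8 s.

-91.5 m

On each constant-a segment, Δv = aΔt and Δx = v₀Δt + ½aΔt²; chain segment to segment.
0–1 s: v starts -7 m/s; Δx = -7·1 + ½·6·1² = -4 m; v ends -1 m/s.
1–2 s: v starts -1 m/s; Δx = -1·1 + ½·4·1² = 1 m; v ends 3 m/s.
2–5 s: v starts 3 m/s; Δx = 3·3 + ½·-7·3² = -22.5 m; v ends -18 m/s.
5–8 s: v starts -18 m/s; Δx = -18·3 + ½·-2·3² = -63 m; v ends -24 m/s.
x(8) = -3 + Σ Δx = -91.5 m.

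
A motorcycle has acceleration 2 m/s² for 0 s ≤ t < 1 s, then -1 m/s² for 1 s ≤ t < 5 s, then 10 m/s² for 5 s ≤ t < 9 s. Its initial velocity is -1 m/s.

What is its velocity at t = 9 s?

Δv equals the area under the a-t graph; then v = v₀ + Δv.
0–1 s: 2 × 1 = 2 m/s
1–5 s: -1 × 4 = -4 m/s
5–9 s: 10 × 4 = 40 m/s
Δv = 38 m/s, so v(9) = -1 + (38) = 37 m/s.

37 m/s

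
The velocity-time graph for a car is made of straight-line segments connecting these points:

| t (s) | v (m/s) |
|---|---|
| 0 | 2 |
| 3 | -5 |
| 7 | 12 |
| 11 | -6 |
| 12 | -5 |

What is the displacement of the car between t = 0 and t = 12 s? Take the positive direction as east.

Displacement is the signed area under the v-t curve.
0–3 s: ½(2 + -5)(3) = -4.5 m
3–7 s: ½(-5 + 12)(4) = 14 m
7–11 s: ½(12 + -6)(4) = 12 m
11–12 s: ½(-6 + -5)(1) = -5.5 m
Net displacement = 16 m

16 m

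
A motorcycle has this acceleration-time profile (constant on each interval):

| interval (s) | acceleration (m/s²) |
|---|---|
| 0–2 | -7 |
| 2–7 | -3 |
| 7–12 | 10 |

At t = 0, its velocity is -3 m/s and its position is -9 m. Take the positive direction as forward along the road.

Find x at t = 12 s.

-186.5 m

On each constant-a segment, Δv = aΔt and Δx = v₀Δt + ½aΔt²; chain segment to segment.
0–2 s: v starts -3 m/s; Δx = -3·2 + ½·-7·2² = -20 m; v ends -17 m/s.
2–7 s: v starts -17 m/s; Δx = -17·5 + ½·-3·5² = -122.5 m; v ends -32 m/s.
7–12 s: v starts -32 m/s; Δx = -32·5 + ½·10·5² = -35 m; v ends 18 m/s.
x(12) = -9 + Σ Δx = -186.5 m.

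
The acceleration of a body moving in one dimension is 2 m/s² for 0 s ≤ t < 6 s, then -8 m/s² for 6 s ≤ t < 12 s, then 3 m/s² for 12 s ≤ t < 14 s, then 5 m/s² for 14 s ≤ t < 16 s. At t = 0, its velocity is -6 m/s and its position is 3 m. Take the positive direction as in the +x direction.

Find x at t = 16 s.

-245 m

On each constant-a segment, Δv = aΔt and Δx = v₀Δt + ½aΔt²; chain segment to segment.
0–6 s: v starts -6 m/s; Δx = -6·6 + ½·2·6² = 0 m; v ends 6 m/s.
6–12 s: v starts 6 m/s; Δx = 6·6 + ½·-8·6² = -108 m; v ends -42 m/s.
12–14 s: v starts -42 m/s; Δx = -42·2 + ½·3·2² = -78 m; v ends -36 m/s.
14–16 s: v starts -36 m/s; Δx = -36·2 + ½·5·2² = -62 m; v ends -26 m/s.
x(16) = 3 + Σ Δx = -245 m.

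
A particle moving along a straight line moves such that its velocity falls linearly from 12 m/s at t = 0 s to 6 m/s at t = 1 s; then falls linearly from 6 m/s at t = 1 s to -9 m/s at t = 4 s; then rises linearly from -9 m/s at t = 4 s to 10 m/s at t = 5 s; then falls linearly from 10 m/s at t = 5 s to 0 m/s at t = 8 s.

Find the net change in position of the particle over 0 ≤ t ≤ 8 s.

20 m

Net displacement equals the area under the velocity-time graph (areas below the axis count negative).
0–1 s: ½(12 + 6)(1) = 9 m
1–4 s: ½(6 + -9)(3) = -4.5 m
4–5 s: ½(-9 + 10)(1) = 0.5 m
5–8 s: ½(10 + 0)(3) = 15 m
Net displacement = 20 m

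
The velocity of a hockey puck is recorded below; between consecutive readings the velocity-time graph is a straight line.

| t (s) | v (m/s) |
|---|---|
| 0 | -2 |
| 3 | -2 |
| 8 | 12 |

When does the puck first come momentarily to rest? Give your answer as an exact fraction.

v changes sign on 3–8 s (from -2 to 12); the graph is linear there, so v = 0 at t = 3 + (2)·(8 − 3)/(12 − -2) = 26/7 s.

t = 26/7 s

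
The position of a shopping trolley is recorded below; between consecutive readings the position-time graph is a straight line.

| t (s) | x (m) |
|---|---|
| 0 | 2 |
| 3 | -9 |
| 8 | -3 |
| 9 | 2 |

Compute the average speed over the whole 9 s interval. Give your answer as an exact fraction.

Average speed = (total path length)/(elapsed time); on a piecewise-linear x-t graph the path length is Σ|Δx|.
0–3 s: |Δx| = |-9 − 2| = 11 m
3–8 s: |Δx| = |-3 − -9| = 6 m
8–9 s: |Δx| = |2 − -3| = 5 m
Total path = 22 m; average speed = 22/9 = 22/9 m/s.

22/9 m/s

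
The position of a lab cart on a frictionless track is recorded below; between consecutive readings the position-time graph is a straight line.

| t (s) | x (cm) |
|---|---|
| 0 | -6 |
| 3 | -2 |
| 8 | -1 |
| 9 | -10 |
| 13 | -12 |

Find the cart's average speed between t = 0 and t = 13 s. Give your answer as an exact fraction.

Average speed = (total path length)/(elapsed time); on a piecewise-linear x-t graph the path length is Σ|Δx|.
0–3 s: |Δx| = |-2 − -6| = 4 cm
3–8 s: |Δx| = |-1 − -2| = 1 cm
8–9 s: |Δx| = |-10 − -1| = 9 cm
9–13 s: |Δx| = |-12 − -10| = 2 cm
Total path = 16 cm; average speed = 16/13 = 16/13 cm/s.

16/13 cm/s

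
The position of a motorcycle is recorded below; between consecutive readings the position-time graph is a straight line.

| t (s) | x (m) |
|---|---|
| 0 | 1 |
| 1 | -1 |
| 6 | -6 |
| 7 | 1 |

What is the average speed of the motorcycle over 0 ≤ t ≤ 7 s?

2 m/s

Average speed = (total path length)/(elapsed time); on a piecewise-linear x-t graph the path length is Σ|Δx|.
0–1 s: |Δx| = |-1 − 1| = 2 m
1–6 s: |Δx| = |-6 − -1| = 5 m
6–7 s: |Δx| = |1 − -6| = 7 m
Total path = 14 m; average speed = 14/7 = 2 m/s.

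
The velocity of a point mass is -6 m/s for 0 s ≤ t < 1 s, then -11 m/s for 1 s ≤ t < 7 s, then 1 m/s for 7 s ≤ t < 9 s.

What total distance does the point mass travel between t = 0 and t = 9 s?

Total distance travelled is ∫|v| dt — sum the magnitudes of each area piece.
0–1 s: |-6| × 1 = 6 m
1–7 s: |-11| × 6 = 66 m
7–9 s: |1| × 2 = 2 m
Total distance = 74 m

74 m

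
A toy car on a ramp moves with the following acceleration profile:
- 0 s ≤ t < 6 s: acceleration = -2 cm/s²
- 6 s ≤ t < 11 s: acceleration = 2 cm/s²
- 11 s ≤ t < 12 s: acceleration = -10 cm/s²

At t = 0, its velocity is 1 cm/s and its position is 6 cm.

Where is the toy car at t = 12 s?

On each constant-a segment, Δv = aΔt and Δx = v₀Δt + ½aΔt²; chain segment to segment.
0–6 s: v starts 1 cm/s; Δx = 1·6 + ½·-2·6² = -30 cm; v ends -11 cm/s.
6–11 s: v starts -11 cm/s; Δx = -11·5 + ½·2·5² = -30 cm; v ends -1 cm/s.
11–12 s: v starts -1 cm/s; Δx = -1·1 + ½·-10·1² = -6 cm; v ends -11 cm/s.
x(12) = 6 + Σ Δx = -60 cm.

-60 cm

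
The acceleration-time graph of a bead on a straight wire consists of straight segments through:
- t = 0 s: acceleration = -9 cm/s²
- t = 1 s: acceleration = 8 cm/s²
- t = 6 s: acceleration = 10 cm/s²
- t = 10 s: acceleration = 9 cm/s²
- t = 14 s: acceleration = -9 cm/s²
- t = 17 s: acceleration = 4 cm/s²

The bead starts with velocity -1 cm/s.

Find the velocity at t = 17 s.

74 cm/s

Δv equals the area under the a-t graph; then v = v₀ + Δv.
0–1 s: ½(-9 + 8)(1) = -0.5 cm/s
1–6 s: ½(8 + 10)(5) = 45 cm/s
6–10 s: ½(10 + 9)(4) = 38 cm/s
10–14 s: ½(9 + -9)(4) = 0 cm/s
14–17 s: ½(-9 + 4)(3) = -7.5 cm/s
Δv = 75 cm/s, so v(17) = -1 + (75) = 74 cm/s.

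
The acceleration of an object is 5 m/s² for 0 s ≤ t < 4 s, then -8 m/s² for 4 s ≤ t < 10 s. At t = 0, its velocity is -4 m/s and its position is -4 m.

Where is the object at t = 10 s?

On each constant-a segment, Δv = aΔt and Δx = v₀Δt + ½aΔt²; chain segment to segment.
0–4 s: v starts -4 m/s; Δx = -4·4 + ½·5·4² = 24 m; v ends 16 m/s.
4–10 s: v starts 16 m/s; Δx = 16·6 + ½·-8·6² = -48 m; v ends -32 m/s.
x(10) = -4 + Σ Δx = -28 m.

-28 m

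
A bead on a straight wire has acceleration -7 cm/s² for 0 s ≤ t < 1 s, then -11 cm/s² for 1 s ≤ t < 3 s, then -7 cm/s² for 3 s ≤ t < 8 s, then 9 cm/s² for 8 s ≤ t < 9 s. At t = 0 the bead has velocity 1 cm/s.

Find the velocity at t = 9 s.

-54 cm/s

Δv equals the area under the a-t graph; then v = v₀ + Δv.
0–1 s: -7 × 1 = -7 cm/s
1–3 s: -11 × 2 = -22 cm/s
3–8 s: -7 × 5 = -35 cm/s
8–9 s: 9 × 1 = 9 cm/s
Δv = -55 cm/s, so v(9) = 1 + (-55) = -54 cm/s.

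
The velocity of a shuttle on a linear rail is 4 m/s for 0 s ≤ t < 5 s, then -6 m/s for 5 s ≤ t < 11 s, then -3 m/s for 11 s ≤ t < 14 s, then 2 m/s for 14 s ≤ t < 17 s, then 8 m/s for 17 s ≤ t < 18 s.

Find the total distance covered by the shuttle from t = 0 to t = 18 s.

79 m

Total distance travelled is ∫|v| dt — sum the magnitudes of each area piece.
0–5 s: |4| × 5 = 20 m
5–11 s: |-6| × 6 = 36 m
11–14 s: |-3| × 3 = 9 m
14–17 s: |2| × 3 = 6 m
17–18 s: |8| × 1 = 8 m
Total distance = 79 m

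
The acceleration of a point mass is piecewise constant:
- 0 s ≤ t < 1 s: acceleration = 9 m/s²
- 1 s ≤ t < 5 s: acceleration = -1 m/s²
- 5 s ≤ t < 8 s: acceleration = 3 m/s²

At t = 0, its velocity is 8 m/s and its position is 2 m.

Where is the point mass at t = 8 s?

On each constant-a segment, Δv = aΔt and Δx = v₀Δt + ½aΔt²; chain segment to segment.
0–1 s: v starts 8 m/s; Δx = 8·1 + ½·9·1² = 12.5 m; v ends 17 m/s.
1–5 s: v starts 17 m/s; Δx = 17·4 + ½·-1·4² = 60 m; v ends 13 m/s.
5–8 s: v starts 13 m/s; Δx = 13·3 + ½·3·3² = 52.5 m; v ends 22 m/s.
x(8) = 2 + Σ Δx = 127 m.

127 m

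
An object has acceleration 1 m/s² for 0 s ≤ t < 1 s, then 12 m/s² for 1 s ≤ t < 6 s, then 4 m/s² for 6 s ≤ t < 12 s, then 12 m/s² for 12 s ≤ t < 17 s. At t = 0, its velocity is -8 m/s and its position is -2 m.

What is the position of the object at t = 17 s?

1030.5 m

On each constant-a segment, Δv = aΔt and Δx = v₀Δt + ½aΔt²; chain segment to segment.
0–1 s: v starts -8 m/s; Δx = -8·1 + ½·1·1² = -7.5 m; v ends -7 m/s.
1–6 s: v starts -7 m/s; Δx = -7·5 + ½·12·5² = 115 m; v ends 53 m/s.
6–12 s: v starts 53 m/s; Δx = 53·6 + ½·4·6² = 390 m; v ends 77 m/s.
12–17 s: v starts 77 m/s; Δx = 77·5 + ½·12·5² = 535 m; v ends 137 m/s.
x(17) = -2 + Σ Δx = 1030.5 m.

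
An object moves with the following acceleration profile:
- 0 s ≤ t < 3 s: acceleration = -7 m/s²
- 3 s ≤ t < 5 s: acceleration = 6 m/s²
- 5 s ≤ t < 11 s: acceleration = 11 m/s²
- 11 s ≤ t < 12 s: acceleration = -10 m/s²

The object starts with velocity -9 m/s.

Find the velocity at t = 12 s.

38 m/s

Δv equals the area under the a-t graph; then v = v₀ + Δv.
0–3 s: -7 × 3 = -21 m/s
3–5 s: 6 × 2 = 12 m/s
5–11 s: 11 × 6 = 66 m/s
11–12 s: -10 × 1 = -10 m/s
Δv = 47 m/s, so v(12) = -9 + (47) = 38 m/s.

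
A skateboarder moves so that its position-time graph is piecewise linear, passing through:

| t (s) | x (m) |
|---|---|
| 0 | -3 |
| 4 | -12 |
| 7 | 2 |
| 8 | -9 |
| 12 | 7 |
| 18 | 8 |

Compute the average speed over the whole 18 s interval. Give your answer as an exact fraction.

Average speed = (total path length)/(elapsed time); on a piecewise-linear x-t graph the path length is Σ|Δx|.
0–4 s: |Δx| = |-12 − -3| = 9 m
4–7 s: |Δx| = |2 − -12| = 14 m
7–8 s: |Δx| = |-9 − 2| = 11 m
8–12 s: |Δx| = |7 − -9| = 16 m
12–18 s: |Δx| = |8 − 7| = 1 m
Total path = 51 m; average speed = 51/18 = 17/6 m/s.

17/6 m/s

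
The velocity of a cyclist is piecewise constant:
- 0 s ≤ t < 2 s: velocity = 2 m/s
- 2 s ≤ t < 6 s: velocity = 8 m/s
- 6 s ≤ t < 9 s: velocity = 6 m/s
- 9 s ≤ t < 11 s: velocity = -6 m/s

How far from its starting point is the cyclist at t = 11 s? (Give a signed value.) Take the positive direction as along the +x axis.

42 m

Displacement is the signed area under the v-t curve.
0–2 s: 2 × 2 = 4 m
2–6 s: 8 × 4 = 32 m
6–9 s: 6 × 3 = 18 m
9–11 s: -6 × 2 = -12 m
Net displacement = 42 m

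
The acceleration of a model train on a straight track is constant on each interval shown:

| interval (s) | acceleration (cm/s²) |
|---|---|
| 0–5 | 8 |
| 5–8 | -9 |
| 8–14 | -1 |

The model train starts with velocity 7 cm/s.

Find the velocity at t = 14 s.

14 cm/s

Δv equals the area under the a-t graph; then v = v₀ + Δv.
0–5 s: 8 × 5 = 40 cm/s
5–8 s: -9 × 3 = -27 cm/s
8–14 s: -1 × 6 = -6 cm/s
Δv = 7 cm/s, so v(14) = 7 + (7) = 14 cm/s.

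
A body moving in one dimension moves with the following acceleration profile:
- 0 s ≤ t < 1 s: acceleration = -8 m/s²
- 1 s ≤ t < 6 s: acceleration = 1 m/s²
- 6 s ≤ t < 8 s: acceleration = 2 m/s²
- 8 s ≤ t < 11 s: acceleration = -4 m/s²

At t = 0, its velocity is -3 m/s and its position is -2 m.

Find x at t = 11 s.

-83.5 m

On each constant-a segment, Δv = aΔt and Δx = v₀Δt + ½aΔt²; chain segment to segment.
0–1 s: v starts -3 m/s; Δx = -3·1 + ½·-8·1² = -7 m; v ends -11 m/s.
1–6 s: v starts -11 m/s; Δx = -11·5 + ½·1·5² = -42.5 m; v ends -6 m/s.
6–8 s: v starts -6 m/s; Δx = -6·2 + ½·2·2² = -8 m; v ends -2 m/s.
8–11 s: v starts -2 m/s; Δx = -2·3 + ½·-4·3² = -24 m; v ends -14 m/s.
x(11) = -2 + Σ Δx = -83.5 m.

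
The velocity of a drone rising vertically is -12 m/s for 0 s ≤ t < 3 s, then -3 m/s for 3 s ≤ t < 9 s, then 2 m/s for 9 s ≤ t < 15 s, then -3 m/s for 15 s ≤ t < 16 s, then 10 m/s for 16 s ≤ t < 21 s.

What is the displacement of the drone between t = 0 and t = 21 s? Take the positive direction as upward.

Displacement is the signed area under the v-t curve.
0–3 s: -12 × 3 = -36 m
3–9 s: -3 × 6 = -18 m
9–15 s: 2 × 6 = 12 m
15–16 s: -3 × 1 = -3 m
16–21 s: 10 × 5 = 50 m
Net displacement = 5 m

5 m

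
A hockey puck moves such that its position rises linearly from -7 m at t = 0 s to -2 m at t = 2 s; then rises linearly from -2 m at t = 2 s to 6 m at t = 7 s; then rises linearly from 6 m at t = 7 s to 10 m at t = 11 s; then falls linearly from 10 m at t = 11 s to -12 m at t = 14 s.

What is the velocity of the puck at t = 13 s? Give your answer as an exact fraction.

-22/3 m/s

Velocity is the slope of the x-t graph on 11–14 s: (-12 − 10)/(14 − 11) = -22/3 m/s.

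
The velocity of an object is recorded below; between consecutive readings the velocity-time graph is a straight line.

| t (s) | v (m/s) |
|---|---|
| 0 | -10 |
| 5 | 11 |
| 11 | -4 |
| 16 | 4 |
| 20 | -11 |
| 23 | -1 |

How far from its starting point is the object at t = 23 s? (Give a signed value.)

Net displacement equals the area under the velocity-time graph (areas below the axis count negative).
0–5 s: ½(-10 + 11)(5) = 2.5 m
5–11 s: ½(11 + -4)(6) = 21 m
11–16 s: ½(-4 + 4)(5) = 0 m
16–20 s: ½(4 + -11)(4) = -14 m
20–23 s: ½(-11 + -1)(3) = -18 m
Net displacement = -8.5 m

-8.5 m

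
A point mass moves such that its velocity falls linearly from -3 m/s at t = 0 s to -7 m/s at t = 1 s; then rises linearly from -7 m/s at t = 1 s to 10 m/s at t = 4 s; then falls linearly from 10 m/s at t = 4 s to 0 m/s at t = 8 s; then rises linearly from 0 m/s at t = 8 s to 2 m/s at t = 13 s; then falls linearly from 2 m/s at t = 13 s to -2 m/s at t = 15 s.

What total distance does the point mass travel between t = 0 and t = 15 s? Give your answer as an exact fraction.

1535/34 m

Distance (not displacement) is the total path length: add the absolute areas under v-t.
0–1 s: |½(-3 + -7)(1)| = 5 m
1–4 s: v = 0 at t = 38/17 s; triangle areas 147/34 + 150/17 = 447/34 m
4–8 s: |½(10 + 0)(4)| = 20 m
8–13 s: |½(0 + 2)(5)| = 5 m
13–15 s: v = 0 at t = 14 s; triangle areas 1 + 1 = 2 m
Total distance = 1535/34 m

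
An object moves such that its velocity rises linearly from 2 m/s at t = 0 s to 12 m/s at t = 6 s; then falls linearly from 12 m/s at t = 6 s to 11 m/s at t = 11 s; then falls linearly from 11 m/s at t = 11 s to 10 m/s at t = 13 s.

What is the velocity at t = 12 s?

On 11–13 s the graph is linear from 11 to 10 m/s: v(12) = 11 + (10 − 11)·(12 − 11)/(13 − 11) = 10.5 m/s.

10.5 m/s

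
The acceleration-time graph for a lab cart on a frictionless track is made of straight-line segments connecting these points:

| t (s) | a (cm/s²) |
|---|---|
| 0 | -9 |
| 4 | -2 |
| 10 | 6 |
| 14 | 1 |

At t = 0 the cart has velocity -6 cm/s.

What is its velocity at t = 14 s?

Δv equals the area under the a-t graph; then v = v₀ + Δv.
0–4 s: ½(-9 + -2)(4) = -22 cm/s
4–10 s: ½(-2 + 6)(6) = 12 cm/s
10–14 s: ½(6 + 1)(4) = 14 cm/s
Δv = 4 cm/s, so v(14) = -6 + (4) = -2 cm/s.

-2 cm/s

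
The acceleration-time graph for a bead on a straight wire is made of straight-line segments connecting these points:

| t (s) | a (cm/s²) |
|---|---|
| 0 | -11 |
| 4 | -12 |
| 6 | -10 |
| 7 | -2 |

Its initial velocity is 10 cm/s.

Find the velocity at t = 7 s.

-64 cm/s

Δv equals the area under the a-t graph; then v = v₀ + Δv.
0–4 s: ½(-11 + -12)(4) = -46 cm/s
4–6 s: ½(-12 + -10)(2) = -22 cm/s
6–7 s: ½(-10 + -2)(1) = -6 cm/s
Δv = -74 cm/s, so v(7) = 10 + (-74) = -64 cm/s.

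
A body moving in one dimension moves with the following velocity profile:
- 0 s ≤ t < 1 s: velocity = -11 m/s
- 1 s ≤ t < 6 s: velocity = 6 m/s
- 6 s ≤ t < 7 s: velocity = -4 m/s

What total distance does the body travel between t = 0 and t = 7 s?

45 m

Distance (not displacement) is the total path length: add the absolute areas under v-t.
0–1 s: |-11| × 1 = 11 m
1–6 s: |6| × 5 = 30 m
6–7 s: |-4| × 1 = 4 m
Total distance = 45 m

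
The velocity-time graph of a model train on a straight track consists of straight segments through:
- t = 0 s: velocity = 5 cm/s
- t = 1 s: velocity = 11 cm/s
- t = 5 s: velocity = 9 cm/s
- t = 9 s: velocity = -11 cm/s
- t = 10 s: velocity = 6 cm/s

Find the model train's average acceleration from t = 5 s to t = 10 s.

-0.6 cm/s²

Average acceleration = Δv/Δt = (6 − 9)/(10 − 5) = -0.6 cm/s².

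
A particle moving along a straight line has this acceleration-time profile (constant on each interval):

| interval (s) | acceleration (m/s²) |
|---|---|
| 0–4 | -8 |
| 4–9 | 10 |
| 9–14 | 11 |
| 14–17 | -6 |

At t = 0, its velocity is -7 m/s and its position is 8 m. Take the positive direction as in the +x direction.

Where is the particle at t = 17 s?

On each constant-a segment, Δv = aΔt and Δx = v₀Δt + ½aΔt²; chain segment to segment.
0–4 s: v starts -7 m/s; Δx = -7·4 + ½·-8·4² = -92 m; v ends -39 m/s.
4–9 s: v starts -39 m/s; Δx = -39·5 + ½·10·5² = -70 m; v ends 11 m/s.
9–14 s: v starts 11 m/s; Δx = 11·5 + ½·11·5² = 192.5 m; v ends 66 m/s.
14–17 s: v starts 66 m/s; Δx = 66·3 + ½·-6·3² = 171 m; v ends 48 m/s.
x(17) = 8 + Σ Δx = 209.5 m.

209.5 m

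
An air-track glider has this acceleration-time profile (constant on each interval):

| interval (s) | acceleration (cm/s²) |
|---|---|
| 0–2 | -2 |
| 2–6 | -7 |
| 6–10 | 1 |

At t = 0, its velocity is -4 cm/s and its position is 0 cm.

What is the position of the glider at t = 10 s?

-236 cm

On each constant-a segment, Δv = aΔt and Δx = v₀Δt + ½aΔt²; chain segment to segment.
0–2 s: v starts -4 cm/s; Δx = -4·2 + ½·-2·2² = -12 cm; v ends -8 cm/s.
2–6 s: v starts -8 cm/s; Δx = -8·4 + ½·-7·4² = -88 cm; v ends -36 cm/s.
6–10 s: v starts -36 cm/s; Δx = -36·4 + ½·1·4² = -136 cm; v ends -32 cm/s.
x(10) = 0 + Σ Δx = -236 cm.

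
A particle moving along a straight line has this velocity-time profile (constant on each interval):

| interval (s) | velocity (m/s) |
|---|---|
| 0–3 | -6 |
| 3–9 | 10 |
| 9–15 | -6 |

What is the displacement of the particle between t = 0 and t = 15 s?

6 m

Net displacement equals the area under the velocity-time graph (areas below the axis count negative).
0–3 s: -6 × 3 = -18 m
3–9 s: 10 × 6 = 60 m
9–15 s: -6 × 6 = -36 m
Net displacement = 6 m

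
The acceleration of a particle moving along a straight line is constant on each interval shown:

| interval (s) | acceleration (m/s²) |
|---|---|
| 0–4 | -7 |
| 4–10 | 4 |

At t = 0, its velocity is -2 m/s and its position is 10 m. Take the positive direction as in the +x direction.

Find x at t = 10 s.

On each constant-a segment, Δv = aΔt and Δx = v₀Δt + ½aΔt²; chain segment to segment.
0–4 s: v starts -2 m/s; Δx = -2·4 + ½·-7·4² = -64 m; v ends -30 m/s.
4–10 s: v starts -30 m/s; Δx = -30·6 + ½·4·6² = -108 m; v ends -6 m/s.
x(10) = 10 + Σ Δx = -162 m.

-162 m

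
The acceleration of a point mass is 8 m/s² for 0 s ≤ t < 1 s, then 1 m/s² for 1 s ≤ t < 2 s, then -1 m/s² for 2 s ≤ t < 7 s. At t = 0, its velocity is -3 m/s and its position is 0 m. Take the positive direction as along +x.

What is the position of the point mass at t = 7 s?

24 m

On each constant-a segment, Δv = aΔt and Δx = v₀Δt + ½aΔt²; chain segment to segment.
0–1 s: v starts -3 m/s; Δx = -3·1 + ½·8·1² = 1 m; v ends 5 m/s.
1–2 s: v starts 5 m/s; Δx = 5·1 + ½·1·1² = 5.5 m; v ends 6 m/s.
2–7 s: v starts 6 m/s; Δx = 6·5 + ½·-1·5² = 17.5 m; v ends 1 m/s.
x(7) = 0 + Σ Δx = 24 m.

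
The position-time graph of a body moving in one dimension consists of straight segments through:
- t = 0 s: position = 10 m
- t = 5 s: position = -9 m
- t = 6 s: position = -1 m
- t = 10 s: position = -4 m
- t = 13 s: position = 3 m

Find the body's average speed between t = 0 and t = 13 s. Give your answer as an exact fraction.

37/13 m/s

Average speed = (total path length)/(elapsed time); on a piecewise-linear x-t graph the path length is Σ|Δx|.
0–5 s: |Δx| = |-9 − 10| = 19 m
5–6 s: |Δx| = |-1 − -9| = 8 m
6–10 s: |Δx| = |-4 − -1| = 3 m
10–13 s: |Δx| = |3 − -4| = 7 m
Total path = 37 m; average speed = 37/13 = 37/13 m/s.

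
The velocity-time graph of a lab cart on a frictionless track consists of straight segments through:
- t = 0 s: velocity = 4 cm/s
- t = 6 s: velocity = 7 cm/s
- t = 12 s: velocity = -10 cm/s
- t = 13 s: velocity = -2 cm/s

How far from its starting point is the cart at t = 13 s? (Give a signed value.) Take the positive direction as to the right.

18 cm

Displacement is the signed area under the v-t curve.
0–6 s: ½(4 + 7)(6) = 33 cm
6–12 s: ½(7 + -10)(6) = -9 cm
12–13 s: ½(-10 + -2)(1) = -6 cm
Net displacement = 18 cm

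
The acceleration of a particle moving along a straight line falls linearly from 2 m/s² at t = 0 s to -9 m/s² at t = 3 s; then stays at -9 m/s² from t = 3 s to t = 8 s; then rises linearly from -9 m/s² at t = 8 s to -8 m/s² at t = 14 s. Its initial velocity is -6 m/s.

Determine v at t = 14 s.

-112.5 m/s

Δv equals the area under the a-t graph; then v = v₀ + Δv.
0–3 s: ½(2 + -9)(3) = -10.5 m/s
3–8 s: -9 × 5 = -45 m/s
8–14 s: ½(-9 + -8)(6) = -51 m/s
Δv = -106.5 m/s, so v(14) = -6 + (-106.5) = -112.5 m/s.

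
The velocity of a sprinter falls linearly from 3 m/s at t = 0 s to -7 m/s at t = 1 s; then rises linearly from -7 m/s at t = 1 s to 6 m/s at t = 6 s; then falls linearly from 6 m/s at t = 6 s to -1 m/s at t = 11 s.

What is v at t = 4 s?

On 1–6 s the graph is linear from -7 to 6 m/s: v(4) = -7 + (6 − -7)·(4 − 1)/(6 − 1) = 0.8 m/s.

0.8 m/s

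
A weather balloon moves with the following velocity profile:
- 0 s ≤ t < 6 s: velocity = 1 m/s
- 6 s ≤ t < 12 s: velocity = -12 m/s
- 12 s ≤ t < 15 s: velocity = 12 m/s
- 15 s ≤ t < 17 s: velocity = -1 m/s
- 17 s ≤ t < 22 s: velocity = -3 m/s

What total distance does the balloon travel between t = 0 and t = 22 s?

131 m

Total distance travelled is ∫|v| dt — sum the magnitudes of each area piece.
0–6 s: |1| × 6 = 6 m
6–12 s: |-12| × 6 = 72 m
12–15 s: |12| × 3 = 36 m
15–17 s: |-1| × 2 = 2 m
17–22 s: |-3| × 5 = 15 m
Total distance = 131 m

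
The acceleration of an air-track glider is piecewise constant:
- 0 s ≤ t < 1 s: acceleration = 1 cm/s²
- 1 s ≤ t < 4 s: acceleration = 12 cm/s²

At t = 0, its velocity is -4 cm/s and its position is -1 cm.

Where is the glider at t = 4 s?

40.5 cm

On each constant-a segment, Δv = aΔt and Δx = v₀Δt + ½aΔt²; chain segment to segment.
0–1 s: v starts -4 cm/s; Δx = -4·1 + ½·1·1² = -3.5 cm; v ends -3 cm/s.
1–4 s: v starts -3 cm/s; Δx = -3·3 + ½·12·3² = 45 cm; v ends 33 cm/s.
x(4) = -1 + Σ Δx = 40.5 cm.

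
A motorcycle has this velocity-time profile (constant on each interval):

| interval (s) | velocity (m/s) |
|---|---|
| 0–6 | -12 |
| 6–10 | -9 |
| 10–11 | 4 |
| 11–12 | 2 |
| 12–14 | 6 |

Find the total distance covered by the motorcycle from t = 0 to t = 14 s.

126 m

Total distance travelled is ∫|v| dt — sum the magnitudes of each area piece.
0–6 s: |-12| × 6 = 72 m
6–10 s: |-9| × 4 = 36 m
10–11 s: |4| × 1 = 4 m
11–12 s: |2| × 1 = 2 m
12–14 s: |6| × 2 = 12 m
Total distance = 126 m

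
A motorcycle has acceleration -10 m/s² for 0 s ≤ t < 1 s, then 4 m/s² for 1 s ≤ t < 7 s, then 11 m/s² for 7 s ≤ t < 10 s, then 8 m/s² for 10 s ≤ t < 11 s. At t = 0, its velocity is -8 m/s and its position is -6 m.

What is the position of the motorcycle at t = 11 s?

55.5 m

On each constant-a segment, Δv = aΔt and Δx = v₀Δt + ½aΔt²; chain segment to segment.
0–1 s: v starts -8 m/s; Δx = -8·1 + ½·-10·1² = -13 m; v ends -18 m/s.
1–7 s: v starts -18 m/s; Δx = -18·6 + ½·4·6² = -36 m; v ends 6 m/s.
7–10 s: v starts 6 m/s; Δx = 6·3 + ½·11·3² = 67.5 m; v ends 39 m/s.
10–11 s: v starts 39 m/s; Δx = 39·1 + ½·8·1² = 43 m; v ends 47 m/s.
x(11) = -6 + Σ Δx = 55.5 m.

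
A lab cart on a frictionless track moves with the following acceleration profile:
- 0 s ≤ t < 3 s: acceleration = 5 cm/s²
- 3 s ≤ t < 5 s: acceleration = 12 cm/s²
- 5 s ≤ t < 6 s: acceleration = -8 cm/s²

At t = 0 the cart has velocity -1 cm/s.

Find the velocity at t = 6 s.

30 cm/s

Δv equals the area under the a-t graph; then v = v₀ + Δv.
0–3 s: 5 × 3 = 15 cm/s
3–5 s: 12 × 2 = 24 cm/s
5–6 s: -8 × 1 = -8 cm/s
Δv = 31 cm/s, so v(6) = -1 + (31) = 30 cm/s.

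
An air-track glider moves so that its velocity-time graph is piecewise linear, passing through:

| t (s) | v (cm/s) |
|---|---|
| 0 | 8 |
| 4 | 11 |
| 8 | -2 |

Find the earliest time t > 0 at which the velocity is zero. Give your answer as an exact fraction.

v changes sign on 4–8 s (from 11 to -2); the graph is linear there, so v = 0 at t = 4 + (-11)·(8 − 4)/(-2 − 11) = 96/13 s.

t = 96/13 s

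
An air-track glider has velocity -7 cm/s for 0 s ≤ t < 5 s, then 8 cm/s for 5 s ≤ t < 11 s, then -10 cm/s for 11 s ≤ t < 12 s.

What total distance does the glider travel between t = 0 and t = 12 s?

Distance (not displacement) is the total path length: add the absolute areas under v-t.
0–5 s: |-7| × 5 = 35 cm
5–11 s: |8| × 6 = 48 cm
11–12 s: |-10| × 1 = 10 cm
Total distance = 93 cm

93 cm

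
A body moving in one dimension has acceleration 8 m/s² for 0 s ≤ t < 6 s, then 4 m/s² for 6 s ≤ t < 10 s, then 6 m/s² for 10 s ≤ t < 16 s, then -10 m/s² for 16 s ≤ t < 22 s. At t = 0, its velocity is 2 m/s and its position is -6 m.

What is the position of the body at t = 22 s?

1318 m

On each constant-a segment, Δv = aΔt and Δx = v₀Δt + ½aΔt²; chain segment to segment.
0–6 s: v starts 2 m/s; Δx = 2·6 + ½·8·6² = 156 m; v ends 50 m/s.
6–10 s: v starts 50 m/s; Δx = 50·4 + ½·4·4² = 232 m; v ends 66 m/s.
10–16 s: v starts 66 m/s; Δx = 66·6 + ½·6·6² = 504 m; v ends 102 m/s.
16–22 s: v starts 102 m/s; Δx = 102·6 + ½·-10·6² = 432 m; v ends 42 m/s.
x(22) = -6 + Σ Δx = 1318 m.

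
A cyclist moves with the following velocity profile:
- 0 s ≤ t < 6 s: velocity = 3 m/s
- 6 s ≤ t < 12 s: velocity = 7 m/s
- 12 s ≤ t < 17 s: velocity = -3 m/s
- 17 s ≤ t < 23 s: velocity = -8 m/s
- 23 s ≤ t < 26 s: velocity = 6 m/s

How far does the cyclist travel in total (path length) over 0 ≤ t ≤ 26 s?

Distance (not displacement) is the total path length: add the absolute areas under v-t.
0–6 s: |3| × 6 = 18 m
6–12 s: |7| × 6 = 42 m
12–17 s: |-3| × 5 = 15 m
17–23 s: |-8| × 6 = 48 m
23–26 s: |6| × 3 = 18 m
Total distance = 141 m

141 m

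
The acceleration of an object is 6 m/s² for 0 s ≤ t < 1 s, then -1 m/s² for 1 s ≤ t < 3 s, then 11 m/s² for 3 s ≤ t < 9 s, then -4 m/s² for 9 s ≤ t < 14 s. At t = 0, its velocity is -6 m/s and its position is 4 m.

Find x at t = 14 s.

On each constant-a segment, Δv = aΔt and Δx = v₀Δt + ½aΔt²; chain segment to segment.
0–1 s: v starts -6 m/s; Δx = -6·1 + ½·6·1² = -3 m; v ends 0 m/s.
1–3 s: v starts 0 m/s; Δx = 0·2 + ½·-1·2² = -2 m; v ends -2 m/s.
3–9 s: v starts -2 m/s; Δx = -2·6 + ½·11·6² = 186 m; v ends 64 m/s.
9–14 s: v starts 64 m/s; Δx = 64·5 + ½·-4·5² = 270 m; v ends 44 m/s.
x(14) = 4 + Σ Δx = 455 m.

455 m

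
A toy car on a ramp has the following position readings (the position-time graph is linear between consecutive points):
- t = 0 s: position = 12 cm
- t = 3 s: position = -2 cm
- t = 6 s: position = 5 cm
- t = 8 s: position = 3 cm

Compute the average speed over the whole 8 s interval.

2.875 cm/s

Average speed = (total path length)/(elapsed time); on a piecewise-linear x-t graph the path length is Σ|Δx|.
0–3 s: |Δx| = |-2 − 12| = 14 cm
3–6 s: |Δx| = |5 − -2| = 7 cm
6–8 s: |Δx| = |3 − 5| = 2 cm
Total path = 23 cm; average speed = 23/8 = 2.875 cm/s.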